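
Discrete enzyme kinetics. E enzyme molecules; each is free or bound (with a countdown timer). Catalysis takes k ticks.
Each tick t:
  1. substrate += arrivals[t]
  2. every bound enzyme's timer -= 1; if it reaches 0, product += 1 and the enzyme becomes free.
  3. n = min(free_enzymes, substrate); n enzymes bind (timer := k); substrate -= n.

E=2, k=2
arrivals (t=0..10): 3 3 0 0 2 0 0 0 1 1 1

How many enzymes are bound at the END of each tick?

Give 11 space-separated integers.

Answer: 2 2 2 2 2 2 2 2 1 2 2

Derivation:
t=0: arr=3 -> substrate=1 bound=2 product=0
t=1: arr=3 -> substrate=4 bound=2 product=0
t=2: arr=0 -> substrate=2 bound=2 product=2
t=3: arr=0 -> substrate=2 bound=2 product=2
t=4: arr=2 -> substrate=2 bound=2 product=4
t=5: arr=0 -> substrate=2 bound=2 product=4
t=6: arr=0 -> substrate=0 bound=2 product=6
t=7: arr=0 -> substrate=0 bound=2 product=6
t=8: arr=1 -> substrate=0 bound=1 product=8
t=9: arr=1 -> substrate=0 bound=2 product=8
t=10: arr=1 -> substrate=0 bound=2 product=9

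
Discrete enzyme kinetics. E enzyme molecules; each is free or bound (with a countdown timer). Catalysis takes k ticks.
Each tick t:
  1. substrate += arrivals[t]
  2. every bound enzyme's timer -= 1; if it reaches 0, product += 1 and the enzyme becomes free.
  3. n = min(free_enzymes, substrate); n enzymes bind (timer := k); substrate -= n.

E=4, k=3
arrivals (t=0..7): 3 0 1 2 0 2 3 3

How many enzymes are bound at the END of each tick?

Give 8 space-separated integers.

Answer: 3 3 4 3 3 4 4 4

Derivation:
t=0: arr=3 -> substrate=0 bound=3 product=0
t=1: arr=0 -> substrate=0 bound=3 product=0
t=2: arr=1 -> substrate=0 bound=4 product=0
t=3: arr=2 -> substrate=0 bound=3 product=3
t=4: arr=0 -> substrate=0 bound=3 product=3
t=5: arr=2 -> substrate=0 bound=4 product=4
t=6: arr=3 -> substrate=1 bound=4 product=6
t=7: arr=3 -> substrate=4 bound=4 product=6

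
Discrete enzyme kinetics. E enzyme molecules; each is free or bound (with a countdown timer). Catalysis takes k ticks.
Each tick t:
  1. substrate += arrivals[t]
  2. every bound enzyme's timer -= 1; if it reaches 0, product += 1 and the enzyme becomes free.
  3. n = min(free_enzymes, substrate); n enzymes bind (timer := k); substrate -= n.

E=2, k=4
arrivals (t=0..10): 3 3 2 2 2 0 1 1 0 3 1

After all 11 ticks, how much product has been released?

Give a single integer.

Answer: 4

Derivation:
t=0: arr=3 -> substrate=1 bound=2 product=0
t=1: arr=3 -> substrate=4 bound=2 product=0
t=2: arr=2 -> substrate=6 bound=2 product=0
t=3: arr=2 -> substrate=8 bound=2 product=0
t=4: arr=2 -> substrate=8 bound=2 product=2
t=5: arr=0 -> substrate=8 bound=2 product=2
t=6: arr=1 -> substrate=9 bound=2 product=2
t=7: arr=1 -> substrate=10 bound=2 product=2
t=8: arr=0 -> substrate=8 bound=2 product=4
t=9: arr=3 -> substrate=11 bound=2 product=4
t=10: arr=1 -> substrate=12 bound=2 product=4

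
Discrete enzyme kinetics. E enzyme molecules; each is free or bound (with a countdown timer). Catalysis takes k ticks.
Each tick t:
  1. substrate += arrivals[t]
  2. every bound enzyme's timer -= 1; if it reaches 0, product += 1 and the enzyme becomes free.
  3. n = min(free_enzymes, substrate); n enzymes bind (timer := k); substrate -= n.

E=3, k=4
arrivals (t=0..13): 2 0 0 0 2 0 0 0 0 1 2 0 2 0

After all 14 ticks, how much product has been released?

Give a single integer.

t=0: arr=2 -> substrate=0 bound=2 product=0
t=1: arr=0 -> substrate=0 bound=2 product=0
t=2: arr=0 -> substrate=0 bound=2 product=0
t=3: arr=0 -> substrate=0 bound=2 product=0
t=4: arr=2 -> substrate=0 bound=2 product=2
t=5: arr=0 -> substrate=0 bound=2 product=2
t=6: arr=0 -> substrate=0 bound=2 product=2
t=7: arr=0 -> substrate=0 bound=2 product=2
t=8: arr=0 -> substrate=0 bound=0 product=4
t=9: arr=1 -> substrate=0 bound=1 product=4
t=10: arr=2 -> substrate=0 bound=3 product=4
t=11: arr=0 -> substrate=0 bound=3 product=4
t=12: arr=2 -> substrate=2 bound=3 product=4
t=13: arr=0 -> substrate=1 bound=3 product=5

Answer: 5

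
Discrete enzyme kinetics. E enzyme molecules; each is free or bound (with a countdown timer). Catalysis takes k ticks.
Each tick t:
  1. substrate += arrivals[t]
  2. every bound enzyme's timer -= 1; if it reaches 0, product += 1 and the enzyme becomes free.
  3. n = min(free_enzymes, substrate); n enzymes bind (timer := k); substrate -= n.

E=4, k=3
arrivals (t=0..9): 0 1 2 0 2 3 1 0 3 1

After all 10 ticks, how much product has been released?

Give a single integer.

t=0: arr=0 -> substrate=0 bound=0 product=0
t=1: arr=1 -> substrate=0 bound=1 product=0
t=2: arr=2 -> substrate=0 bound=3 product=0
t=3: arr=0 -> substrate=0 bound=3 product=0
t=4: arr=2 -> substrate=0 bound=4 product=1
t=5: arr=3 -> substrate=1 bound=4 product=3
t=6: arr=1 -> substrate=2 bound=4 product=3
t=7: arr=0 -> substrate=0 bound=4 product=5
t=8: arr=3 -> substrate=1 bound=4 product=7
t=9: arr=1 -> substrate=2 bound=4 product=7

Answer: 7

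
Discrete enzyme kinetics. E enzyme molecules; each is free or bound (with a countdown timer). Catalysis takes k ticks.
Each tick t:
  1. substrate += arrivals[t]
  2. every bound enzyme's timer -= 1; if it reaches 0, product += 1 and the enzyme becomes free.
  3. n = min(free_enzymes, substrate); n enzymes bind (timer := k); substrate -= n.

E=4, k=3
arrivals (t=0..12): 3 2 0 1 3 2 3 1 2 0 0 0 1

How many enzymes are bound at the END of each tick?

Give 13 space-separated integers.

t=0: arr=3 -> substrate=0 bound=3 product=0
t=1: arr=2 -> substrate=1 bound=4 product=0
t=2: arr=0 -> substrate=1 bound=4 product=0
t=3: arr=1 -> substrate=0 bound=3 product=3
t=4: arr=3 -> substrate=1 bound=4 product=4
t=5: arr=2 -> substrate=3 bound=4 product=4
t=6: arr=3 -> substrate=4 bound=4 product=6
t=7: arr=1 -> substrate=3 bound=4 product=8
t=8: arr=2 -> substrate=5 bound=4 product=8
t=9: arr=0 -> substrate=3 bound=4 product=10
t=10: arr=0 -> substrate=1 bound=4 product=12
t=11: arr=0 -> substrate=1 bound=4 product=12
t=12: arr=1 -> substrate=0 bound=4 product=14

Answer: 3 4 4 3 4 4 4 4 4 4 4 4 4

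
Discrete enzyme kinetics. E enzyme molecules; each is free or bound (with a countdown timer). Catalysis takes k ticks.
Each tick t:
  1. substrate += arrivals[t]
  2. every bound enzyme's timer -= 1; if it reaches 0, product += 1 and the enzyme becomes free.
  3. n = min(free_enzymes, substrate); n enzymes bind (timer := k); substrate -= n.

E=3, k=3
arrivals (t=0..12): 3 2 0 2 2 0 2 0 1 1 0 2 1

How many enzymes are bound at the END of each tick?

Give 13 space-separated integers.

Answer: 3 3 3 3 3 3 3 3 3 3 3 3 3

Derivation:
t=0: arr=3 -> substrate=0 bound=3 product=0
t=1: arr=2 -> substrate=2 bound=3 product=0
t=2: arr=0 -> substrate=2 bound=3 product=0
t=3: arr=2 -> substrate=1 bound=3 product=3
t=4: arr=2 -> substrate=3 bound=3 product=3
t=5: arr=0 -> substrate=3 bound=3 product=3
t=6: arr=2 -> substrate=2 bound=3 product=6
t=7: arr=0 -> substrate=2 bound=3 product=6
t=8: arr=1 -> substrate=3 bound=3 product=6
t=9: arr=1 -> substrate=1 bound=3 product=9
t=10: arr=0 -> substrate=1 bound=3 product=9
t=11: arr=2 -> substrate=3 bound=3 product=9
t=12: arr=1 -> substrate=1 bound=3 product=12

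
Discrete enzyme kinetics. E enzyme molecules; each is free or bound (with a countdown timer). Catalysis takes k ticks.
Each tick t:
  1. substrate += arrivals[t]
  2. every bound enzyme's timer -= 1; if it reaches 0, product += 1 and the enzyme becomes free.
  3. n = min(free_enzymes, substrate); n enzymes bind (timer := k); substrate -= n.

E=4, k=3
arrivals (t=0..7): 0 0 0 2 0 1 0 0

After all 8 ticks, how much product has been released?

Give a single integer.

Answer: 2

Derivation:
t=0: arr=0 -> substrate=0 bound=0 product=0
t=1: arr=0 -> substrate=0 bound=0 product=0
t=2: arr=0 -> substrate=0 bound=0 product=0
t=3: arr=2 -> substrate=0 bound=2 product=0
t=4: arr=0 -> substrate=0 bound=2 product=0
t=5: arr=1 -> substrate=0 bound=3 product=0
t=6: arr=0 -> substrate=0 bound=1 product=2
t=7: arr=0 -> substrate=0 bound=1 product=2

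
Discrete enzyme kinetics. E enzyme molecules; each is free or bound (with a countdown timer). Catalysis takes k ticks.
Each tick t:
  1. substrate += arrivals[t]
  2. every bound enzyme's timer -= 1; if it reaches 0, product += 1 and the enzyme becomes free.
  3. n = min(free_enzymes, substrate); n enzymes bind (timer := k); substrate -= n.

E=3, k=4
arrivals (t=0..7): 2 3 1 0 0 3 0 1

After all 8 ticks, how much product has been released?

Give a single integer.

t=0: arr=2 -> substrate=0 bound=2 product=0
t=1: arr=3 -> substrate=2 bound=3 product=0
t=2: arr=1 -> substrate=3 bound=3 product=0
t=3: arr=0 -> substrate=3 bound=3 product=0
t=4: arr=0 -> substrate=1 bound=3 product=2
t=5: arr=3 -> substrate=3 bound=3 product=3
t=6: arr=0 -> substrate=3 bound=3 product=3
t=7: arr=1 -> substrate=4 bound=3 product=3

Answer: 3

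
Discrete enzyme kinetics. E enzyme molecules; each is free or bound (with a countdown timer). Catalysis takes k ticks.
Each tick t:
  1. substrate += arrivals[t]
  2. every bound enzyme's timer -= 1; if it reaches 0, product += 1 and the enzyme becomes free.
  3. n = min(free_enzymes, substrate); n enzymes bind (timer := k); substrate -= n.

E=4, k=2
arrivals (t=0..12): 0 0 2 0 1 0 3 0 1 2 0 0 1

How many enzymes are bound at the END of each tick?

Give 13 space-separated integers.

Answer: 0 0 2 2 1 1 3 3 1 3 2 0 1

Derivation:
t=0: arr=0 -> substrate=0 bound=0 product=0
t=1: arr=0 -> substrate=0 bound=0 product=0
t=2: arr=2 -> substrate=0 bound=2 product=0
t=3: arr=0 -> substrate=0 bound=2 product=0
t=4: arr=1 -> substrate=0 bound=1 product=2
t=5: arr=0 -> substrate=0 bound=1 product=2
t=6: arr=3 -> substrate=0 bound=3 product=3
t=7: arr=0 -> substrate=0 bound=3 product=3
t=8: arr=1 -> substrate=0 bound=1 product=6
t=9: arr=2 -> substrate=0 bound=3 product=6
t=10: arr=0 -> substrate=0 bound=2 product=7
t=11: arr=0 -> substrate=0 bound=0 product=9
t=12: arr=1 -> substrate=0 bound=1 product=9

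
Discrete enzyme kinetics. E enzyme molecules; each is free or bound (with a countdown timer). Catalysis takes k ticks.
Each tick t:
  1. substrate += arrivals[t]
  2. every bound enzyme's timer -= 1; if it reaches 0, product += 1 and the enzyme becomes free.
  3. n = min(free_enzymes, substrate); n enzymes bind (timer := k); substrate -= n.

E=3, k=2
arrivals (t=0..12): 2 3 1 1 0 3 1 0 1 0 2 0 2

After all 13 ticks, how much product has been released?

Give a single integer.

Answer: 14

Derivation:
t=0: arr=2 -> substrate=0 bound=2 product=0
t=1: arr=3 -> substrate=2 bound=3 product=0
t=2: arr=1 -> substrate=1 bound=3 product=2
t=3: arr=1 -> substrate=1 bound=3 product=3
t=4: arr=0 -> substrate=0 bound=2 product=5
t=5: arr=3 -> substrate=1 bound=3 product=6
t=6: arr=1 -> substrate=1 bound=3 product=7
t=7: arr=0 -> substrate=0 bound=2 product=9
t=8: arr=1 -> substrate=0 bound=2 product=10
t=9: arr=0 -> substrate=0 bound=1 product=11
t=10: arr=2 -> substrate=0 bound=2 product=12
t=11: arr=0 -> substrate=0 bound=2 product=12
t=12: arr=2 -> substrate=0 bound=2 product=14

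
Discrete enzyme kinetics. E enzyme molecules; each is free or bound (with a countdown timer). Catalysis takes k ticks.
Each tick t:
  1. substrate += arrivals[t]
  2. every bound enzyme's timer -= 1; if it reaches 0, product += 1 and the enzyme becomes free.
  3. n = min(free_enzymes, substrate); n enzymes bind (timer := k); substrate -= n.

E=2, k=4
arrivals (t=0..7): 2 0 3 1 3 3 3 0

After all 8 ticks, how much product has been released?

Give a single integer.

t=0: arr=2 -> substrate=0 bound=2 product=0
t=1: arr=0 -> substrate=0 bound=2 product=0
t=2: arr=3 -> substrate=3 bound=2 product=0
t=3: arr=1 -> substrate=4 bound=2 product=0
t=4: arr=3 -> substrate=5 bound=2 product=2
t=5: arr=3 -> substrate=8 bound=2 product=2
t=6: arr=3 -> substrate=11 bound=2 product=2
t=7: arr=0 -> substrate=11 bound=2 product=2

Answer: 2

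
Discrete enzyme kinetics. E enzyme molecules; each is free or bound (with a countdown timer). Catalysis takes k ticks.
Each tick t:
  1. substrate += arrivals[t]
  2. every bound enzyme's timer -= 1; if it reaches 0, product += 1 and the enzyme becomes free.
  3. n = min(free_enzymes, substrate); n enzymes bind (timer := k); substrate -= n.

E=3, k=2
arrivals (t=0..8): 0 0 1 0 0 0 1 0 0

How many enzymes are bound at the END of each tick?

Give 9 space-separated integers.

t=0: arr=0 -> substrate=0 bound=0 product=0
t=1: arr=0 -> substrate=0 bound=0 product=0
t=2: arr=1 -> substrate=0 bound=1 product=0
t=3: arr=0 -> substrate=0 bound=1 product=0
t=4: arr=0 -> substrate=0 bound=0 product=1
t=5: arr=0 -> substrate=0 bound=0 product=1
t=6: arr=1 -> substrate=0 bound=1 product=1
t=7: arr=0 -> substrate=0 bound=1 product=1
t=8: arr=0 -> substrate=0 bound=0 product=2

Answer: 0 0 1 1 0 0 1 1 0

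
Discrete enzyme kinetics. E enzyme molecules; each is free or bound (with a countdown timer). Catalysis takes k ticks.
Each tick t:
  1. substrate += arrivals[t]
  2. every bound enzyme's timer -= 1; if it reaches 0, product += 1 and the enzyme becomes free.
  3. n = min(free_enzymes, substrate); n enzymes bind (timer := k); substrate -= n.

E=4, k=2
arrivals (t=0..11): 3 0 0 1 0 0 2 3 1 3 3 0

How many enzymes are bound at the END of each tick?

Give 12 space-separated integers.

t=0: arr=3 -> substrate=0 bound=3 product=0
t=1: arr=0 -> substrate=0 bound=3 product=0
t=2: arr=0 -> substrate=0 bound=0 product=3
t=3: arr=1 -> substrate=0 bound=1 product=3
t=4: arr=0 -> substrate=0 bound=1 product=3
t=5: arr=0 -> substrate=0 bound=0 product=4
t=6: arr=2 -> substrate=0 bound=2 product=4
t=7: arr=3 -> substrate=1 bound=4 product=4
t=8: arr=1 -> substrate=0 bound=4 product=6
t=9: arr=3 -> substrate=1 bound=4 product=8
t=10: arr=3 -> substrate=2 bound=4 product=10
t=11: arr=0 -> substrate=0 bound=4 product=12

Answer: 3 3 0 1 1 0 2 4 4 4 4 4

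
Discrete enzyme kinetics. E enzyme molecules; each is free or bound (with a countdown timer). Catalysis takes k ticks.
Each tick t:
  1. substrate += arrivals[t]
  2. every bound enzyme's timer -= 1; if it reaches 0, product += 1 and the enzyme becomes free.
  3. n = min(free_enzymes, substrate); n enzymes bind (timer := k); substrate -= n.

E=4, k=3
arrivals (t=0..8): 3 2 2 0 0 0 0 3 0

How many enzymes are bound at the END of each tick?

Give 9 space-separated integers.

Answer: 3 4 4 4 3 3 0 3 3

Derivation:
t=0: arr=3 -> substrate=0 bound=3 product=0
t=1: arr=2 -> substrate=1 bound=4 product=0
t=2: arr=2 -> substrate=3 bound=4 product=0
t=3: arr=0 -> substrate=0 bound=4 product=3
t=4: arr=0 -> substrate=0 bound=3 product=4
t=5: arr=0 -> substrate=0 bound=3 product=4
t=6: arr=0 -> substrate=0 bound=0 product=7
t=7: arr=3 -> substrate=0 bound=3 product=7
t=8: arr=0 -> substrate=0 bound=3 product=7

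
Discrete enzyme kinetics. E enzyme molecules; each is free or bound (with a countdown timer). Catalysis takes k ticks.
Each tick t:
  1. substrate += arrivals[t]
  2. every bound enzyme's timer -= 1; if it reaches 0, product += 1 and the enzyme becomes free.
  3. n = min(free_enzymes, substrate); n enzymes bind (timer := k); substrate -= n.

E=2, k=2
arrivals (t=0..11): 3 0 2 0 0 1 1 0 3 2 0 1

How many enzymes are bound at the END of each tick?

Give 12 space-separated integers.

Answer: 2 2 2 2 1 2 2 1 2 2 2 2

Derivation:
t=0: arr=3 -> substrate=1 bound=2 product=0
t=1: arr=0 -> substrate=1 bound=2 product=0
t=2: arr=2 -> substrate=1 bound=2 product=2
t=3: arr=0 -> substrate=1 bound=2 product=2
t=4: arr=0 -> substrate=0 bound=1 product=4
t=5: arr=1 -> substrate=0 bound=2 product=4
t=6: arr=1 -> substrate=0 bound=2 product=5
t=7: arr=0 -> substrate=0 bound=1 product=6
t=8: arr=3 -> substrate=1 bound=2 product=7
t=9: arr=2 -> substrate=3 bound=2 product=7
t=10: arr=0 -> substrate=1 bound=2 product=9
t=11: arr=1 -> substrate=2 bound=2 product=9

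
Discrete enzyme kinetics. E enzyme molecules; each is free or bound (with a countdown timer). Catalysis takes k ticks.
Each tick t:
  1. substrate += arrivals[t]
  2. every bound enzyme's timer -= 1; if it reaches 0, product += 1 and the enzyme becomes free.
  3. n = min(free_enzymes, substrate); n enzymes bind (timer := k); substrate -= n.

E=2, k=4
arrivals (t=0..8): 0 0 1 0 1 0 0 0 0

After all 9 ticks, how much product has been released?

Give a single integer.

Answer: 2

Derivation:
t=0: arr=0 -> substrate=0 bound=0 product=0
t=1: arr=0 -> substrate=0 bound=0 product=0
t=2: arr=1 -> substrate=0 bound=1 product=0
t=3: arr=0 -> substrate=0 bound=1 product=0
t=4: arr=1 -> substrate=0 bound=2 product=0
t=5: arr=0 -> substrate=0 bound=2 product=0
t=6: arr=0 -> substrate=0 bound=1 product=1
t=7: arr=0 -> substrate=0 bound=1 product=1
t=8: arr=0 -> substrate=0 bound=0 product=2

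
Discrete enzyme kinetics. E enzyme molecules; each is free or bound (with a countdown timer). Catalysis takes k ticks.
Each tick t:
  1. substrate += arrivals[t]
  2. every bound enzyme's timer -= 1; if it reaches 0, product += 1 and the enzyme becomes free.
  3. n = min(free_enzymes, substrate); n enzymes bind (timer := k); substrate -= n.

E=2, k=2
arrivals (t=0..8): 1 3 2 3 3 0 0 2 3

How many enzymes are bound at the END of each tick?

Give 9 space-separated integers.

t=0: arr=1 -> substrate=0 bound=1 product=0
t=1: arr=3 -> substrate=2 bound=2 product=0
t=2: arr=2 -> substrate=3 bound=2 product=1
t=3: arr=3 -> substrate=5 bound=2 product=2
t=4: arr=3 -> substrate=7 bound=2 product=3
t=5: arr=0 -> substrate=6 bound=2 product=4
t=6: arr=0 -> substrate=5 bound=2 product=5
t=7: arr=2 -> substrate=6 bound=2 product=6
t=8: arr=3 -> substrate=8 bound=2 product=7

Answer: 1 2 2 2 2 2 2 2 2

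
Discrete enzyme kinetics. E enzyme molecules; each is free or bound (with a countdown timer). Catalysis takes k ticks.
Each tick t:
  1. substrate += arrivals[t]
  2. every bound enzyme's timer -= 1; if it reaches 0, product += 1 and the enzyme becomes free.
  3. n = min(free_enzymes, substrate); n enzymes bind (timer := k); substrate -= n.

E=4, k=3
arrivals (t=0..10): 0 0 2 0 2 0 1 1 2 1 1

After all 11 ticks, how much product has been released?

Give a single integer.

t=0: arr=0 -> substrate=0 bound=0 product=0
t=1: arr=0 -> substrate=0 bound=0 product=0
t=2: arr=2 -> substrate=0 bound=2 product=0
t=3: arr=0 -> substrate=0 bound=2 product=0
t=4: arr=2 -> substrate=0 bound=4 product=0
t=5: arr=0 -> substrate=0 bound=2 product=2
t=6: arr=1 -> substrate=0 bound=3 product=2
t=7: arr=1 -> substrate=0 bound=2 product=4
t=8: arr=2 -> substrate=0 bound=4 product=4
t=9: arr=1 -> substrate=0 bound=4 product=5
t=10: arr=1 -> substrate=0 bound=4 product=6

Answer: 6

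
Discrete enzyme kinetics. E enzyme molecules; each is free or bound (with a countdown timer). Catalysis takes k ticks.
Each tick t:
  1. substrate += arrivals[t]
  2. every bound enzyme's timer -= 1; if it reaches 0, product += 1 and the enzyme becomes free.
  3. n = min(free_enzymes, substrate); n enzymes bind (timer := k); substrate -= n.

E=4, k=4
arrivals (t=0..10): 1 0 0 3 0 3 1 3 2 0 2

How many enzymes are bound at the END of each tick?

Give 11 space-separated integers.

t=0: arr=1 -> substrate=0 bound=1 product=0
t=1: arr=0 -> substrate=0 bound=1 product=0
t=2: arr=0 -> substrate=0 bound=1 product=0
t=3: arr=3 -> substrate=0 bound=4 product=0
t=4: arr=0 -> substrate=0 bound=3 product=1
t=5: arr=3 -> substrate=2 bound=4 product=1
t=6: arr=1 -> substrate=3 bound=4 product=1
t=7: arr=3 -> substrate=3 bound=4 product=4
t=8: arr=2 -> substrate=5 bound=4 product=4
t=9: arr=0 -> substrate=4 bound=4 product=5
t=10: arr=2 -> substrate=6 bound=4 product=5

Answer: 1 1 1 4 3 4 4 4 4 4 4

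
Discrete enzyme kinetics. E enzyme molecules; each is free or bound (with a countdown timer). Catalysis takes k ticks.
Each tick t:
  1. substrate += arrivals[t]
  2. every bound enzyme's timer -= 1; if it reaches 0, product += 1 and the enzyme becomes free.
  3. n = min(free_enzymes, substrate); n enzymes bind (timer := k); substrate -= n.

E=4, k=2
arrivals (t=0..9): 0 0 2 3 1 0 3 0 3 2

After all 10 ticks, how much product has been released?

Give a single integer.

t=0: arr=0 -> substrate=0 bound=0 product=0
t=1: arr=0 -> substrate=0 bound=0 product=0
t=2: arr=2 -> substrate=0 bound=2 product=0
t=3: arr=3 -> substrate=1 bound=4 product=0
t=4: arr=1 -> substrate=0 bound=4 product=2
t=5: arr=0 -> substrate=0 bound=2 product=4
t=6: arr=3 -> substrate=0 bound=3 product=6
t=7: arr=0 -> substrate=0 bound=3 product=6
t=8: arr=3 -> substrate=0 bound=3 product=9
t=9: arr=2 -> substrate=1 bound=4 product=9

Answer: 9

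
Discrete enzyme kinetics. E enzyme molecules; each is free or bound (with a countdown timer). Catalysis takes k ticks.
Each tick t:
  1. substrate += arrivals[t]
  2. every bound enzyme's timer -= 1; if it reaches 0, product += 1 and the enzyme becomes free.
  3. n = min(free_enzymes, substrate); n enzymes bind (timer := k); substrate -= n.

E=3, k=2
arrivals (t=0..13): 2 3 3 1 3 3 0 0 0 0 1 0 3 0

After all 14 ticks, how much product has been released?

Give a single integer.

t=0: arr=2 -> substrate=0 bound=2 product=0
t=1: arr=3 -> substrate=2 bound=3 product=0
t=2: arr=3 -> substrate=3 bound=3 product=2
t=3: arr=1 -> substrate=3 bound=3 product=3
t=4: arr=3 -> substrate=4 bound=3 product=5
t=5: arr=3 -> substrate=6 bound=3 product=6
t=6: arr=0 -> substrate=4 bound=3 product=8
t=7: arr=0 -> substrate=3 bound=3 product=9
t=8: arr=0 -> substrate=1 bound=3 product=11
t=9: arr=0 -> substrate=0 bound=3 product=12
t=10: arr=1 -> substrate=0 bound=2 product=14
t=11: arr=0 -> substrate=0 bound=1 product=15
t=12: arr=3 -> substrate=0 bound=3 product=16
t=13: arr=0 -> substrate=0 bound=3 product=16

Answer: 16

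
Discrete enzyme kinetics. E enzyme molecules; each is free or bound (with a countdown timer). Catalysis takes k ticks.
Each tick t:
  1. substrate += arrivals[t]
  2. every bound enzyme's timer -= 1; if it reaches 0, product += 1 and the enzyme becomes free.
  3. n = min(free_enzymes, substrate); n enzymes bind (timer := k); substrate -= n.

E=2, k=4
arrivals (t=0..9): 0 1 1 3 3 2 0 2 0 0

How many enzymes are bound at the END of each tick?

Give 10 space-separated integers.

t=0: arr=0 -> substrate=0 bound=0 product=0
t=1: arr=1 -> substrate=0 bound=1 product=0
t=2: arr=1 -> substrate=0 bound=2 product=0
t=3: arr=3 -> substrate=3 bound=2 product=0
t=4: arr=3 -> substrate=6 bound=2 product=0
t=5: arr=2 -> substrate=7 bound=2 product=1
t=6: arr=0 -> substrate=6 bound=2 product=2
t=7: arr=2 -> substrate=8 bound=2 product=2
t=8: arr=0 -> substrate=8 bound=2 product=2
t=9: arr=0 -> substrate=7 bound=2 product=3

Answer: 0 1 2 2 2 2 2 2 2 2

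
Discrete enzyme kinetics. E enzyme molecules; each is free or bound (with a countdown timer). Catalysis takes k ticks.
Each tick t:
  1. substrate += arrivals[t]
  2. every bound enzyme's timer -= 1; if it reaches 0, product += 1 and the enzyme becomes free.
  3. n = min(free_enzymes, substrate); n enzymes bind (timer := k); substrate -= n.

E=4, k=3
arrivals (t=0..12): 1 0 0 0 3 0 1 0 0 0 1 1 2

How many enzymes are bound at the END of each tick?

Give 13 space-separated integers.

Answer: 1 1 1 0 3 3 4 1 1 0 1 2 4

Derivation:
t=0: arr=1 -> substrate=0 bound=1 product=0
t=1: arr=0 -> substrate=0 bound=1 product=0
t=2: arr=0 -> substrate=0 bound=1 product=0
t=3: arr=0 -> substrate=0 bound=0 product=1
t=4: arr=3 -> substrate=0 bound=3 product=1
t=5: arr=0 -> substrate=0 bound=3 product=1
t=6: arr=1 -> substrate=0 bound=4 product=1
t=7: arr=0 -> substrate=0 bound=1 product=4
t=8: arr=0 -> substrate=0 bound=1 product=4
t=9: arr=0 -> substrate=0 bound=0 product=5
t=10: arr=1 -> substrate=0 bound=1 product=5
t=11: arr=1 -> substrate=0 bound=2 product=5
t=12: arr=2 -> substrate=0 bound=4 product=5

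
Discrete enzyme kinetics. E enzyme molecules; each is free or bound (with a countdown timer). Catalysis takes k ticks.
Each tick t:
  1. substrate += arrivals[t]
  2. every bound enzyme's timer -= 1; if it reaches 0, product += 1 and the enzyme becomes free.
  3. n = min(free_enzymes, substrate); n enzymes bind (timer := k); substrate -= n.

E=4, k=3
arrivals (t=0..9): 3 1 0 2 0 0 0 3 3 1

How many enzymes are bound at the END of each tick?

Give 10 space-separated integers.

t=0: arr=3 -> substrate=0 bound=3 product=0
t=1: arr=1 -> substrate=0 bound=4 product=0
t=2: arr=0 -> substrate=0 bound=4 product=0
t=3: arr=2 -> substrate=0 bound=3 product=3
t=4: arr=0 -> substrate=0 bound=2 product=4
t=5: arr=0 -> substrate=0 bound=2 product=4
t=6: arr=0 -> substrate=0 bound=0 product=6
t=7: arr=3 -> substrate=0 bound=3 product=6
t=8: arr=3 -> substrate=2 bound=4 product=6
t=9: arr=1 -> substrate=3 bound=4 product=6

Answer: 3 4 4 3 2 2 0 3 4 4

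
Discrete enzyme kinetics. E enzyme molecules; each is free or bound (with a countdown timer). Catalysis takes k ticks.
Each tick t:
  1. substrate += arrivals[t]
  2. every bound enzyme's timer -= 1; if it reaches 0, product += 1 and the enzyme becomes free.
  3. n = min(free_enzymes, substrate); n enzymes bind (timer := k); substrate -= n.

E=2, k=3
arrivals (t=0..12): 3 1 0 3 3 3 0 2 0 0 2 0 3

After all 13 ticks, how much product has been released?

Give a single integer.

t=0: arr=3 -> substrate=1 bound=2 product=0
t=1: arr=1 -> substrate=2 bound=2 product=0
t=2: arr=0 -> substrate=2 bound=2 product=0
t=3: arr=3 -> substrate=3 bound=2 product=2
t=4: arr=3 -> substrate=6 bound=2 product=2
t=5: arr=3 -> substrate=9 bound=2 product=2
t=6: arr=0 -> substrate=7 bound=2 product=4
t=7: arr=2 -> substrate=9 bound=2 product=4
t=8: arr=0 -> substrate=9 bound=2 product=4
t=9: arr=0 -> substrate=7 bound=2 product=6
t=10: arr=2 -> substrate=9 bound=2 product=6
t=11: arr=0 -> substrate=9 bound=2 product=6
t=12: arr=3 -> substrate=10 bound=2 product=8

Answer: 8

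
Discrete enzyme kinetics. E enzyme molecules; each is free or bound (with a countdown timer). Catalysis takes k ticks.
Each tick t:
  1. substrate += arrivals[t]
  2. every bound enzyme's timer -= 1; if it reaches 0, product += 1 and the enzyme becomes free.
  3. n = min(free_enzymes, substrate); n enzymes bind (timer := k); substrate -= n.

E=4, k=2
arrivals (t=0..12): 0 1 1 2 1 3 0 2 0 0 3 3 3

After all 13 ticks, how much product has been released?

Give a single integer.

t=0: arr=0 -> substrate=0 bound=0 product=0
t=1: arr=1 -> substrate=0 bound=1 product=0
t=2: arr=1 -> substrate=0 bound=2 product=0
t=3: arr=2 -> substrate=0 bound=3 product=1
t=4: arr=1 -> substrate=0 bound=3 product=2
t=5: arr=3 -> substrate=0 bound=4 product=4
t=6: arr=0 -> substrate=0 bound=3 product=5
t=7: arr=2 -> substrate=0 bound=2 product=8
t=8: arr=0 -> substrate=0 bound=2 product=8
t=9: arr=0 -> substrate=0 bound=0 product=10
t=10: arr=3 -> substrate=0 bound=3 product=10
t=11: arr=3 -> substrate=2 bound=4 product=10
t=12: arr=3 -> substrate=2 bound=4 product=13

Answer: 13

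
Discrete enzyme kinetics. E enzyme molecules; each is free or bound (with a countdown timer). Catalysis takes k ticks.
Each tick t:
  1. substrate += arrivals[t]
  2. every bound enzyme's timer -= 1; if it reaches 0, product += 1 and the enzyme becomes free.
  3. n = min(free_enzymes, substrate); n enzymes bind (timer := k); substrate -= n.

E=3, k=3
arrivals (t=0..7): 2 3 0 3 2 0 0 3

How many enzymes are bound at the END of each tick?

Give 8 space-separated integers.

t=0: arr=2 -> substrate=0 bound=2 product=0
t=1: arr=3 -> substrate=2 bound=3 product=0
t=2: arr=0 -> substrate=2 bound=3 product=0
t=3: arr=3 -> substrate=3 bound=3 product=2
t=4: arr=2 -> substrate=4 bound=3 product=3
t=5: arr=0 -> substrate=4 bound=3 product=3
t=6: arr=0 -> substrate=2 bound=3 product=5
t=7: arr=3 -> substrate=4 bound=3 product=6

Answer: 2 3 3 3 3 3 3 3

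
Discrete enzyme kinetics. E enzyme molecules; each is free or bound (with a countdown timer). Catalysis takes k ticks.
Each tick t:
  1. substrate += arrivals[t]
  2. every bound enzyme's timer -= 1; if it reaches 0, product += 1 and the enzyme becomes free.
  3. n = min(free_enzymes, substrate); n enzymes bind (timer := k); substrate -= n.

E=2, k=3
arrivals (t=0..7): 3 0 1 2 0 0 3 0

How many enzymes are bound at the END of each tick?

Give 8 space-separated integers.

Answer: 2 2 2 2 2 2 2 2

Derivation:
t=0: arr=3 -> substrate=1 bound=2 product=0
t=1: arr=0 -> substrate=1 bound=2 product=0
t=2: arr=1 -> substrate=2 bound=2 product=0
t=3: arr=2 -> substrate=2 bound=2 product=2
t=4: arr=0 -> substrate=2 bound=2 product=2
t=5: arr=0 -> substrate=2 bound=2 product=2
t=6: arr=3 -> substrate=3 bound=2 product=4
t=7: arr=0 -> substrate=3 bound=2 product=4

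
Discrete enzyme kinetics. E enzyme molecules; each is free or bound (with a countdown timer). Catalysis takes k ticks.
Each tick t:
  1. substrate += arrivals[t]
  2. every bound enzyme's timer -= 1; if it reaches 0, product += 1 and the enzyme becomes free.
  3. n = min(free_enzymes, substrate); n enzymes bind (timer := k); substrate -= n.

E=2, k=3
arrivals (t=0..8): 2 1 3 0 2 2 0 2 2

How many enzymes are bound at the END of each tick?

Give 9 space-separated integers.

t=0: arr=2 -> substrate=0 bound=2 product=0
t=1: arr=1 -> substrate=1 bound=2 product=0
t=2: arr=3 -> substrate=4 bound=2 product=0
t=3: arr=0 -> substrate=2 bound=2 product=2
t=4: arr=2 -> substrate=4 bound=2 product=2
t=5: arr=2 -> substrate=6 bound=2 product=2
t=6: arr=0 -> substrate=4 bound=2 product=4
t=7: arr=2 -> substrate=6 bound=2 product=4
t=8: arr=2 -> substrate=8 bound=2 product=4

Answer: 2 2 2 2 2 2 2 2 2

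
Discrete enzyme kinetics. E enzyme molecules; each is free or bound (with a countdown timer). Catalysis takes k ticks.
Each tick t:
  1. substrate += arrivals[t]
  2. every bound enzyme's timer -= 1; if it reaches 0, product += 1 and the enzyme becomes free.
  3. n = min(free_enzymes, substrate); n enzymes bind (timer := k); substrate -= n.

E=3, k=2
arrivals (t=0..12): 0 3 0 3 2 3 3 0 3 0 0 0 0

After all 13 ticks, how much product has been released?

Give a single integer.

t=0: arr=0 -> substrate=0 bound=0 product=0
t=1: arr=3 -> substrate=0 bound=3 product=0
t=2: arr=0 -> substrate=0 bound=3 product=0
t=3: arr=3 -> substrate=0 bound=3 product=3
t=4: arr=2 -> substrate=2 bound=3 product=3
t=5: arr=3 -> substrate=2 bound=3 product=6
t=6: arr=3 -> substrate=5 bound=3 product=6
t=7: arr=0 -> substrate=2 bound=3 product=9
t=8: arr=3 -> substrate=5 bound=3 product=9
t=9: arr=0 -> substrate=2 bound=3 product=12
t=10: arr=0 -> substrate=2 bound=3 product=12
t=11: arr=0 -> substrate=0 bound=2 product=15
t=12: arr=0 -> substrate=0 bound=2 product=15

Answer: 15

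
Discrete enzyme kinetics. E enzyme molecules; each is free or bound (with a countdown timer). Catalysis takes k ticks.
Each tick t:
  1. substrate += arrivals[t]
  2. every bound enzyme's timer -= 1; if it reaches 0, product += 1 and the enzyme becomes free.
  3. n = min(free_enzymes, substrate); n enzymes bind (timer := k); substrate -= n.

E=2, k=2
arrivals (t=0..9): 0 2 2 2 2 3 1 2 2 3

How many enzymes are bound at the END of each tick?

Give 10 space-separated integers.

t=0: arr=0 -> substrate=0 bound=0 product=0
t=1: arr=2 -> substrate=0 bound=2 product=0
t=2: arr=2 -> substrate=2 bound=2 product=0
t=3: arr=2 -> substrate=2 bound=2 product=2
t=4: arr=2 -> substrate=4 bound=2 product=2
t=5: arr=3 -> substrate=5 bound=2 product=4
t=6: arr=1 -> substrate=6 bound=2 product=4
t=7: arr=2 -> substrate=6 bound=2 product=6
t=8: arr=2 -> substrate=8 bound=2 product=6
t=9: arr=3 -> substrate=9 bound=2 product=8

Answer: 0 2 2 2 2 2 2 2 2 2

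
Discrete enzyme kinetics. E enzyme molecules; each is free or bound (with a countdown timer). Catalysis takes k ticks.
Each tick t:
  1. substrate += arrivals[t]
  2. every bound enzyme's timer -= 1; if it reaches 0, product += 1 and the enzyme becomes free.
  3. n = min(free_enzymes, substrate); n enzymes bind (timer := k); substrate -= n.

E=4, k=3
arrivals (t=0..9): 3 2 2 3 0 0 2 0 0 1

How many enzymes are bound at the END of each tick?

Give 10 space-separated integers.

t=0: arr=3 -> substrate=0 bound=3 product=0
t=1: arr=2 -> substrate=1 bound=4 product=0
t=2: arr=2 -> substrate=3 bound=4 product=0
t=3: arr=3 -> substrate=3 bound=4 product=3
t=4: arr=0 -> substrate=2 bound=4 product=4
t=5: arr=0 -> substrate=2 bound=4 product=4
t=6: arr=2 -> substrate=1 bound=4 product=7
t=7: arr=0 -> substrate=0 bound=4 product=8
t=8: arr=0 -> substrate=0 bound=4 product=8
t=9: arr=1 -> substrate=0 bound=2 product=11

Answer: 3 4 4 4 4 4 4 4 4 2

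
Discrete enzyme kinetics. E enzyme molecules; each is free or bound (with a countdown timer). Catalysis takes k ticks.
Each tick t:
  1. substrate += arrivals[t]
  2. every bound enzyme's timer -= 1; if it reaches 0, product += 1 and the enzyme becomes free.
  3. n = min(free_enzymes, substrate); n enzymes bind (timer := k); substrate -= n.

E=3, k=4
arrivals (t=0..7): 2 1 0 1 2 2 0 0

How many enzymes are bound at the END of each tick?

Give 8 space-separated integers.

Answer: 2 3 3 3 3 3 3 3

Derivation:
t=0: arr=2 -> substrate=0 bound=2 product=0
t=1: arr=1 -> substrate=0 bound=3 product=0
t=2: arr=0 -> substrate=0 bound=3 product=0
t=3: arr=1 -> substrate=1 bound=3 product=0
t=4: arr=2 -> substrate=1 bound=3 product=2
t=5: arr=2 -> substrate=2 bound=3 product=3
t=6: arr=0 -> substrate=2 bound=3 product=3
t=7: arr=0 -> substrate=2 bound=3 product=3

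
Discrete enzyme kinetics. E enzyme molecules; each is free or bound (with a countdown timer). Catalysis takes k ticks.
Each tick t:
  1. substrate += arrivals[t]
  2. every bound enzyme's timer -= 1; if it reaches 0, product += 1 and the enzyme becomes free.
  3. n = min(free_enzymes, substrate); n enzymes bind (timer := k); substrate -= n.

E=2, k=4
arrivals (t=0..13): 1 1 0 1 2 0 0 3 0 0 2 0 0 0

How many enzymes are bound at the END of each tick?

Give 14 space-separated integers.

t=0: arr=1 -> substrate=0 bound=1 product=0
t=1: arr=1 -> substrate=0 bound=2 product=0
t=2: arr=0 -> substrate=0 bound=2 product=0
t=3: arr=1 -> substrate=1 bound=2 product=0
t=4: arr=2 -> substrate=2 bound=2 product=1
t=5: arr=0 -> substrate=1 bound=2 product=2
t=6: arr=0 -> substrate=1 bound=2 product=2
t=7: arr=3 -> substrate=4 bound=2 product=2
t=8: arr=0 -> substrate=3 bound=2 product=3
t=9: arr=0 -> substrate=2 bound=2 product=4
t=10: arr=2 -> substrate=4 bound=2 product=4
t=11: arr=0 -> substrate=4 bound=2 product=4
t=12: arr=0 -> substrate=3 bound=2 product=5
t=13: arr=0 -> substrate=2 bound=2 product=6

Answer: 1 2 2 2 2 2 2 2 2 2 2 2 2 2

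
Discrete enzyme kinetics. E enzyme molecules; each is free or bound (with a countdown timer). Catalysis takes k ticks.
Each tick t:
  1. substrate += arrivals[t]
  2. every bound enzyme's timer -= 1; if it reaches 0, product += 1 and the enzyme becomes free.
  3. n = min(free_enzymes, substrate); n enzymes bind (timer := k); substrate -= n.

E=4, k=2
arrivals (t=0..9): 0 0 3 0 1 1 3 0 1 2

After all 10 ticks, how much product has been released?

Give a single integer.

t=0: arr=0 -> substrate=0 bound=0 product=0
t=1: arr=0 -> substrate=0 bound=0 product=0
t=2: arr=3 -> substrate=0 bound=3 product=0
t=3: arr=0 -> substrate=0 bound=3 product=0
t=4: arr=1 -> substrate=0 bound=1 product=3
t=5: arr=1 -> substrate=0 bound=2 product=3
t=6: arr=3 -> substrate=0 bound=4 product=4
t=7: arr=0 -> substrate=0 bound=3 product=5
t=8: arr=1 -> substrate=0 bound=1 product=8
t=9: arr=2 -> substrate=0 bound=3 product=8

Answer: 8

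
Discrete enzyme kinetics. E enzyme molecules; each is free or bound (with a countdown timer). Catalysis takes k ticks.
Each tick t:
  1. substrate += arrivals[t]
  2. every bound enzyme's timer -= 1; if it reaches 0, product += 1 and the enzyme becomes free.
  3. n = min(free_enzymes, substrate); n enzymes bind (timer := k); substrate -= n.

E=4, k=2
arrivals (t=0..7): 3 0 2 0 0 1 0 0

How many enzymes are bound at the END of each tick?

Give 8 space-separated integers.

t=0: arr=3 -> substrate=0 bound=3 product=0
t=1: arr=0 -> substrate=0 bound=3 product=0
t=2: arr=2 -> substrate=0 bound=2 product=3
t=3: arr=0 -> substrate=0 bound=2 product=3
t=4: arr=0 -> substrate=0 bound=0 product=5
t=5: arr=1 -> substrate=0 bound=1 product=5
t=6: arr=0 -> substrate=0 bound=1 product=5
t=7: arr=0 -> substrate=0 bound=0 product=6

Answer: 3 3 2 2 0 1 1 0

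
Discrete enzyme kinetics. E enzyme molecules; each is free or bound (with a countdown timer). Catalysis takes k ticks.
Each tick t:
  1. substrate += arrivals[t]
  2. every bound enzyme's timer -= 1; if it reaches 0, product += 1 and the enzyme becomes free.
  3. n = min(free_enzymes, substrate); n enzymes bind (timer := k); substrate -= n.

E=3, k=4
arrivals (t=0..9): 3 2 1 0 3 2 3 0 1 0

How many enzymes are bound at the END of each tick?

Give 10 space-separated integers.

t=0: arr=3 -> substrate=0 bound=3 product=0
t=1: arr=2 -> substrate=2 bound=3 product=0
t=2: arr=1 -> substrate=3 bound=3 product=0
t=3: arr=0 -> substrate=3 bound=3 product=0
t=4: arr=3 -> substrate=3 bound=3 product=3
t=5: arr=2 -> substrate=5 bound=3 product=3
t=6: arr=3 -> substrate=8 bound=3 product=3
t=7: arr=0 -> substrate=8 bound=3 product=3
t=8: arr=1 -> substrate=6 bound=3 product=6
t=9: arr=0 -> substrate=6 bound=3 product=6

Answer: 3 3 3 3 3 3 3 3 3 3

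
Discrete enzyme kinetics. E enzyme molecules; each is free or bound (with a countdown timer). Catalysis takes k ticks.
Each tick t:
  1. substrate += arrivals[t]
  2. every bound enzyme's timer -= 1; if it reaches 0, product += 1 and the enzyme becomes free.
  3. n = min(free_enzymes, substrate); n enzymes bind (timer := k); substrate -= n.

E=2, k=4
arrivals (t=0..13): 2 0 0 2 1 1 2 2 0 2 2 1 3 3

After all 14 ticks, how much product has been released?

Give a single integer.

Answer: 6

Derivation:
t=0: arr=2 -> substrate=0 bound=2 product=0
t=1: arr=0 -> substrate=0 bound=2 product=0
t=2: arr=0 -> substrate=0 bound=2 product=0
t=3: arr=2 -> substrate=2 bound=2 product=0
t=4: arr=1 -> substrate=1 bound=2 product=2
t=5: arr=1 -> substrate=2 bound=2 product=2
t=6: arr=2 -> substrate=4 bound=2 product=2
t=7: arr=2 -> substrate=6 bound=2 product=2
t=8: arr=0 -> substrate=4 bound=2 product=4
t=9: arr=2 -> substrate=6 bound=2 product=4
t=10: arr=2 -> substrate=8 bound=2 product=4
t=11: arr=1 -> substrate=9 bound=2 product=4
t=12: arr=3 -> substrate=10 bound=2 product=6
t=13: arr=3 -> substrate=13 bound=2 product=6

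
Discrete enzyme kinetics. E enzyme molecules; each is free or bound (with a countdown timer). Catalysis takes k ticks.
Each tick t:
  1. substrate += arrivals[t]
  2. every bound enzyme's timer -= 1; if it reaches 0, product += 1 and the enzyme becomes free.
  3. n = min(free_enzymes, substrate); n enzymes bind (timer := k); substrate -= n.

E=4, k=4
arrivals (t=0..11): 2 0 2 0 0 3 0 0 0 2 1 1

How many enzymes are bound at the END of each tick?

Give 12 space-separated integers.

Answer: 2 2 4 4 2 4 3 3 3 3 3 4

Derivation:
t=0: arr=2 -> substrate=0 bound=2 product=0
t=1: arr=0 -> substrate=0 bound=2 product=0
t=2: arr=2 -> substrate=0 bound=4 product=0
t=3: arr=0 -> substrate=0 bound=4 product=0
t=4: arr=0 -> substrate=0 bound=2 product=2
t=5: arr=3 -> substrate=1 bound=4 product=2
t=6: arr=0 -> substrate=0 bound=3 product=4
t=7: arr=0 -> substrate=0 bound=3 product=4
t=8: arr=0 -> substrate=0 bound=3 product=4
t=9: arr=2 -> substrate=0 bound=3 product=6
t=10: arr=1 -> substrate=0 bound=3 product=7
t=11: arr=1 -> substrate=0 bound=4 product=7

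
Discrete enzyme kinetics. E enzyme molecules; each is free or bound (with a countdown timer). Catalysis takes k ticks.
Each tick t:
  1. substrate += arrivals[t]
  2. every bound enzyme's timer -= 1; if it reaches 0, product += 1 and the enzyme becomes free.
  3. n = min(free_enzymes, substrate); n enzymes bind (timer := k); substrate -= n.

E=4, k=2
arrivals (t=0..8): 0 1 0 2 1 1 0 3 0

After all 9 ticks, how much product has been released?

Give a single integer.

t=0: arr=0 -> substrate=0 bound=0 product=0
t=1: arr=1 -> substrate=0 bound=1 product=0
t=2: arr=0 -> substrate=0 bound=1 product=0
t=3: arr=2 -> substrate=0 bound=2 product=1
t=4: arr=1 -> substrate=0 bound=3 product=1
t=5: arr=1 -> substrate=0 bound=2 product=3
t=6: arr=0 -> substrate=0 bound=1 product=4
t=7: arr=3 -> substrate=0 bound=3 product=5
t=8: arr=0 -> substrate=0 bound=3 product=5

Answer: 5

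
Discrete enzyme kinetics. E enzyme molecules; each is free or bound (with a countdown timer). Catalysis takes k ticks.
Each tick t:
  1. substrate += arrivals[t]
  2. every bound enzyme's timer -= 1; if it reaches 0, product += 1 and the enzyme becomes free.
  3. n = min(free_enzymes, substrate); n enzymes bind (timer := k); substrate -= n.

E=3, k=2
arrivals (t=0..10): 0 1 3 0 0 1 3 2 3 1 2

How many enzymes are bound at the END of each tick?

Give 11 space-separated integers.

t=0: arr=0 -> substrate=0 bound=0 product=0
t=1: arr=1 -> substrate=0 bound=1 product=0
t=2: arr=3 -> substrate=1 bound=3 product=0
t=3: arr=0 -> substrate=0 bound=3 product=1
t=4: arr=0 -> substrate=0 bound=1 product=3
t=5: arr=1 -> substrate=0 bound=1 product=4
t=6: arr=3 -> substrate=1 bound=3 product=4
t=7: arr=2 -> substrate=2 bound=3 product=5
t=8: arr=3 -> substrate=3 bound=3 product=7
t=9: arr=1 -> substrate=3 bound=3 product=8
t=10: arr=2 -> substrate=3 bound=3 product=10

Answer: 0 1 3 3 1 1 3 3 3 3 3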